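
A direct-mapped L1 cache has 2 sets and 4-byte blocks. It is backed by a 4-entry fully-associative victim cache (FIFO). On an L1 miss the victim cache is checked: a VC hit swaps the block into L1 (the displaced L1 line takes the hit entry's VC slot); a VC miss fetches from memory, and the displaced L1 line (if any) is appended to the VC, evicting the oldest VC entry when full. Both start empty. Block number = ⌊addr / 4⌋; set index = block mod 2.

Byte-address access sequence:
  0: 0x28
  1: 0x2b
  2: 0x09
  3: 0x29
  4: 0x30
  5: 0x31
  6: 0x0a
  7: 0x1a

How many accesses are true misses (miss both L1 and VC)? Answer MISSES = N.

MISSES = 4

0: 0x28 (blk 10, set 0) → MISS  vc=[]
1: 0x2b (blk 10, set 0) → L1-HIT  vc=[]
2: 0x9 (blk 2, set 0) → MISS  vc=[10]
3: 0x29 (blk 10, set 0) → VC-HIT  vc=[2]
4: 0x30 (blk 12, set 0) → MISS  vc=[2, 10]
5: 0x31 (blk 12, set 0) → L1-HIT  vc=[2, 10]
6: 0xa (blk 2, set 0) → VC-HIT  vc=[12, 10]
7: 0x1a (blk 6, set 0) → MISS  vc=[12, 10, 2]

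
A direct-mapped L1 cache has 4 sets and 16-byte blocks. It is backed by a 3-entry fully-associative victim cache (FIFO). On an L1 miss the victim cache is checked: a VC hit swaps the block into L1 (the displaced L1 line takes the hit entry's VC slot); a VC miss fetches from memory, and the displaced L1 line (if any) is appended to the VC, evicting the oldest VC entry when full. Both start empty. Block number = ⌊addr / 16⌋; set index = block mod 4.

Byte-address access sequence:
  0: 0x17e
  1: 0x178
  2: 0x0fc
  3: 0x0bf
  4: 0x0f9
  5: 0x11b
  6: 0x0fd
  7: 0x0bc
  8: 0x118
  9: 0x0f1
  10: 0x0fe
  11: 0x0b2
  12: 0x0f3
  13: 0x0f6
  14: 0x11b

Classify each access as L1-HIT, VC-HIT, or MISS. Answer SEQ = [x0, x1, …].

#0 0x17e→b23/s3 MISS; vc=[]
#1 0x178→b23/s3 L1-HIT; vc=[]
#2 0xfc→b15/s3 MISS; vc=[23]
#3 0xbf→b11/s3 MISS; vc=[23,15]
#4 0xf9→b15/s3 VC-HIT; vc=[23,11]
#5 0x11b→b17/s1 MISS; vc=[23,11]
#6 0xfd→b15/s3 L1-HIT; vc=[23,11]
#7 0xbc→b11/s3 VC-HIT; vc=[23,15]
#8 0x118→b17/s1 L1-HIT; vc=[23,15]
#9 0xf1→b15/s3 VC-HIT; vc=[23,11]
#10 0xfe→b15/s3 L1-HIT; vc=[23,11]
#11 0xb2→b11/s3 VC-HIT; vc=[23,15]
#12 0xf3→b15/s3 VC-HIT; vc=[23,11]
#13 0xf6→b15/s3 L1-HIT; vc=[23,11]
#14 0x11b→b17/s1 L1-HIT; vc=[23,11]

SEQ = [MISS, L1-HIT, MISS, MISS, VC-HIT, MISS, L1-HIT, VC-HIT, L1-HIT, VC-HIT, L1-HIT, VC-HIT, VC-HIT, L1-HIT, L1-HIT]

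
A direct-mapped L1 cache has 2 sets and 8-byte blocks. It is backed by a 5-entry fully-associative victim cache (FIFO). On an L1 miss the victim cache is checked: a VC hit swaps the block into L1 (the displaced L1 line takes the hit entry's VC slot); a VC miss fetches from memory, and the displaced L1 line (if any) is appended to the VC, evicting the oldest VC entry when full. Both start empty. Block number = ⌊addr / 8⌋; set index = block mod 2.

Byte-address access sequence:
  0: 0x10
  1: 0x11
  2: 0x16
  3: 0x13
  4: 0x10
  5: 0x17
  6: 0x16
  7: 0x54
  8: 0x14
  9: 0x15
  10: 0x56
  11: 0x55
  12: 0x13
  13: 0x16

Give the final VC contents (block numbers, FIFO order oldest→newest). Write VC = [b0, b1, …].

VC = [10]

#0 0x10→b2/s0 MISS; vc=[]
#1 0x11→b2/s0 L1-HIT; vc=[]
#2 0x16→b2/s0 L1-HIT; vc=[]
#3 0x13→b2/s0 L1-HIT; vc=[]
#4 0x10→b2/s0 L1-HIT; vc=[]
#5 0x17→b2/s0 L1-HIT; vc=[]
#6 0x16→b2/s0 L1-HIT; vc=[]
#7 0x54→b10/s0 MISS; vc=[2]
#8 0x14→b2/s0 VC-HIT; vc=[10]
#9 0x15→b2/s0 L1-HIT; vc=[10]
#10 0x56→b10/s0 VC-HIT; vc=[2]
#11 0x55→b10/s0 L1-HIT; vc=[2]
#12 0x13→b2/s0 VC-HIT; vc=[10]
#13 0x16→b2/s0 L1-HIT; vc=[10]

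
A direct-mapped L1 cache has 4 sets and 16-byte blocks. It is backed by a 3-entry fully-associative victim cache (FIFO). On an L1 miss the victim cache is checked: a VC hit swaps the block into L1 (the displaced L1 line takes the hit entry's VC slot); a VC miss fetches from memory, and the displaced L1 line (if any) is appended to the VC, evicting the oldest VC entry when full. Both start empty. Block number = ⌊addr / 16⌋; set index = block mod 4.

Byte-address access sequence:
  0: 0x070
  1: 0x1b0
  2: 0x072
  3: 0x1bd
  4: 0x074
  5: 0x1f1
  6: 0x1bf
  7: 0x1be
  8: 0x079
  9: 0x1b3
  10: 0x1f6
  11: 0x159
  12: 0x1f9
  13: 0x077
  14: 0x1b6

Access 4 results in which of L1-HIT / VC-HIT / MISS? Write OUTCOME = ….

OUTCOME = VC-HIT

  [0] addr=0x70 blk=7 s=3: MISS | VC []
  [1] addr=0x1b0 blk=27 s=3: MISS | VC [7]
  [2] addr=0x72 blk=7 s=3: VC-HIT | VC [27]
  [3] addr=0x1bd blk=27 s=3: VC-HIT | VC [7]
  [4] addr=0x74 blk=7 s=3: VC-HIT | VC [27]
  [5] addr=0x1f1 blk=31 s=3: MISS | VC [27, 7]
  [6] addr=0x1bf blk=27 s=3: VC-HIT | VC [31, 7]
  [7] addr=0x1be blk=27 s=3: L1-HIT | VC [31, 7]
  [8] addr=0x79 blk=7 s=3: VC-HIT | VC [31, 27]
  [9] addr=0x1b3 blk=27 s=3: VC-HIT | VC [31, 7]
  [10] addr=0x1f6 blk=31 s=3: VC-HIT | VC [27, 7]
  [11] addr=0x159 blk=21 s=1: MISS | VC [27, 7]
  [12] addr=0x1f9 blk=31 s=3: L1-HIT | VC [27, 7]
  [13] addr=0x77 blk=7 s=3: VC-HIT | VC [27, 31]
  [14] addr=0x1b6 blk=27 s=3: VC-HIT | VC [7, 31]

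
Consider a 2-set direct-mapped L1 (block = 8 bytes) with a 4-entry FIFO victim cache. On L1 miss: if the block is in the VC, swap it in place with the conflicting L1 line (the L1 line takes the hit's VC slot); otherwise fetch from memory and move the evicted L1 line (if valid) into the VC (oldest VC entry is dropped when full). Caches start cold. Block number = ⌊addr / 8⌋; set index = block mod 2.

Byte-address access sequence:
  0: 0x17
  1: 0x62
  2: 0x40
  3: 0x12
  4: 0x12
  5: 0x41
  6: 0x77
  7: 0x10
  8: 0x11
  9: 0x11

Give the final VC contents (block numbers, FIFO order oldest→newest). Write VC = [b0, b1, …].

#0 0x17→b2/s0 MISS; vc=[]
#1 0x62→b12/s0 MISS; vc=[2]
#2 0x40→b8/s0 MISS; vc=[2,12]
#3 0x12→b2/s0 VC-HIT; vc=[8,12]
#4 0x12→b2/s0 L1-HIT; vc=[8,12]
#5 0x41→b8/s0 VC-HIT; vc=[2,12]
#6 0x77→b14/s0 MISS; vc=[2,12,8]
#7 0x10→b2/s0 VC-HIT; vc=[14,12,8]
#8 0x11→b2/s0 L1-HIT; vc=[14,12,8]
#9 0x11→b2/s0 L1-HIT; vc=[14,12,8]

VC = [14, 12, 8]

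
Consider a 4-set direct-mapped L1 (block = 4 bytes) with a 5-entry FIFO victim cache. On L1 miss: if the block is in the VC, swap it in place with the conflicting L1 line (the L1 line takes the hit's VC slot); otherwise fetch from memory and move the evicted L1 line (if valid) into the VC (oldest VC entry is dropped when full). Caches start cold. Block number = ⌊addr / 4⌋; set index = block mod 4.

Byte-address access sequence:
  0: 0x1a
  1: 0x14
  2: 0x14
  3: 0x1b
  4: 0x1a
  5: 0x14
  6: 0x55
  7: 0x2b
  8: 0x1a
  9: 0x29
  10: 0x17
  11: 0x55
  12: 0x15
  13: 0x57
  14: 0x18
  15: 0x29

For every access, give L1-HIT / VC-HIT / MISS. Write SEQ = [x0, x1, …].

SEQ = [MISS, MISS, L1-HIT, L1-HIT, L1-HIT, L1-HIT, MISS, MISS, VC-HIT, VC-HIT, VC-HIT, VC-HIT, VC-HIT, VC-HIT, VC-HIT, VC-HIT]

#0 0x1a→b6/s2 MISS; vc=[]
#1 0x14→b5/s1 MISS; vc=[]
#2 0x14→b5/s1 L1-HIT; vc=[]
#3 0x1b→b6/s2 L1-HIT; vc=[]
#4 0x1a→b6/s2 L1-HIT; vc=[]
#5 0x14→b5/s1 L1-HIT; vc=[]
#6 0x55→b21/s1 MISS; vc=[5]
#7 0x2b→b10/s2 MISS; vc=[5,6]
#8 0x1a→b6/s2 VC-HIT; vc=[5,10]
#9 0x29→b10/s2 VC-HIT; vc=[5,6]
#10 0x17→b5/s1 VC-HIT; vc=[21,6]
#11 0x55→b21/s1 VC-HIT; vc=[5,6]
#12 0x15→b5/s1 VC-HIT; vc=[21,6]
#13 0x57→b21/s1 VC-HIT; vc=[5,6]
#14 0x18→b6/s2 VC-HIT; vc=[5,10]
#15 0x29→b10/s2 VC-HIT; vc=[5,6]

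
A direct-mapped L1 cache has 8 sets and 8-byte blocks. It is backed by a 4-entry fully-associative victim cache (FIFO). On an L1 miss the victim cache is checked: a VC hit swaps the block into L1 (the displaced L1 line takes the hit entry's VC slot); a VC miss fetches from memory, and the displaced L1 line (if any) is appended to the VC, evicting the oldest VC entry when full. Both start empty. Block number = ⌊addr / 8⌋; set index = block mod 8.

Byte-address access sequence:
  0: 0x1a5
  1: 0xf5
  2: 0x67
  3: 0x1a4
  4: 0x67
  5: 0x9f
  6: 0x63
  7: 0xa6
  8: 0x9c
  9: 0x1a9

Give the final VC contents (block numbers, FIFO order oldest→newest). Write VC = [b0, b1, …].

VC = [52, 12]

#0 0x1a5→b52/s4 MISS; vc=[]
#1 0xf5→b30/s6 MISS; vc=[]
#2 0x67→b12/s4 MISS; vc=[52]
#3 0x1a4→b52/s4 VC-HIT; vc=[12]
#4 0x67→b12/s4 VC-HIT; vc=[52]
#5 0x9f→b19/s3 MISS; vc=[52]
#6 0x63→b12/s4 L1-HIT; vc=[52]
#7 0xa6→b20/s4 MISS; vc=[52,12]
#8 0x9c→b19/s3 L1-HIT; vc=[52,12]
#9 0x1a9→b53/s5 MISS; vc=[52,12]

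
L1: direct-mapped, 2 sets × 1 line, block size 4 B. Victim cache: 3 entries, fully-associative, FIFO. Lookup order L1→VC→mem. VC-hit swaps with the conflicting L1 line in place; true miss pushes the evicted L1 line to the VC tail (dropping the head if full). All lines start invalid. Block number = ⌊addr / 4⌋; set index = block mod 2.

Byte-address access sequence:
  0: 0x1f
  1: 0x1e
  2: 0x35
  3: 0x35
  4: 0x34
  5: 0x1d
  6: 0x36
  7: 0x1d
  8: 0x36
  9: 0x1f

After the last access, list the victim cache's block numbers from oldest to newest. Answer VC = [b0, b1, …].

#0 0x1f→b7/s1 MISS; vc=[]
#1 0x1e→b7/s1 L1-HIT; vc=[]
#2 0x35→b13/s1 MISS; vc=[7]
#3 0x35→b13/s1 L1-HIT; vc=[7]
#4 0x34→b13/s1 L1-HIT; vc=[7]
#5 0x1d→b7/s1 VC-HIT; vc=[13]
#6 0x36→b13/s1 VC-HIT; vc=[7]
#7 0x1d→b7/s1 VC-HIT; vc=[13]
#8 0x36→b13/s1 VC-HIT; vc=[7]
#9 0x1f→b7/s1 VC-HIT; vc=[13]

VC = [13]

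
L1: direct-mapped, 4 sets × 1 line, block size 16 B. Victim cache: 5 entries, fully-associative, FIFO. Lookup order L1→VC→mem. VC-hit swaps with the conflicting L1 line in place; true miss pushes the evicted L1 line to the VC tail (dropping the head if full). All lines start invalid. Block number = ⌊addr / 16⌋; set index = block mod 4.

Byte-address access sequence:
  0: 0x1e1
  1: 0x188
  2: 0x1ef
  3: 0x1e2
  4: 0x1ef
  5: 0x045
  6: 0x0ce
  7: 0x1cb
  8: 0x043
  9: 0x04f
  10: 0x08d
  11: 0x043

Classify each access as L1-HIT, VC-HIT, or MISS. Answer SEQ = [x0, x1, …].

  [0] addr=0x1e1 blk=30 s=2: MISS | VC []
  [1] addr=0x188 blk=24 s=0: MISS | VC []
  [2] addr=0x1ef blk=30 s=2: L1-HIT | VC []
  [3] addr=0x1e2 blk=30 s=2: L1-HIT | VC []
  [4] addr=0x1ef blk=30 s=2: L1-HIT | VC []
  [5] addr=0x45 blk=4 s=0: MISS | VC [24]
  [6] addr=0xce blk=12 s=0: MISS | VC [24, 4]
  [7] addr=0x1cb blk=28 s=0: MISS | VC [24, 4, 12]
  [8] addr=0x43 blk=4 s=0: VC-HIT | VC [24, 28, 12]
  [9] addr=0x4f blk=4 s=0: L1-HIT | VC [24, 28, 12]
  [10] addr=0x8d blk=8 s=0: MISS | VC [24, 28, 12, 4]
  [11] addr=0x43 blk=4 s=0: VC-HIT | VC [24, 28, 12, 8]

SEQ = [MISS, MISS, L1-HIT, L1-HIT, L1-HIT, MISS, MISS, MISS, VC-HIT, L1-HIT, MISS, VC-HIT]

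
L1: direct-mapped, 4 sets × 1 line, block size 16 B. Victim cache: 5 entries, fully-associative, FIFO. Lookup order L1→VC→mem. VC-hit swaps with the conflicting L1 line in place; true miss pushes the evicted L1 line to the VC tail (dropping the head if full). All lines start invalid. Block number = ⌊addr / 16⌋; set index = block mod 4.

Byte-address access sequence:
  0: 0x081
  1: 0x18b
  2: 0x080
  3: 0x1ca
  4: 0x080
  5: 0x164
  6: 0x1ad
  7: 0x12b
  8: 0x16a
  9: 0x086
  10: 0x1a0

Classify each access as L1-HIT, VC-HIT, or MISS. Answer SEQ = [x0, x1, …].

0: 0x81 (blk 8, set 0) → MISS  vc=[]
1: 0x18b (blk 24, set 0) → MISS  vc=[8]
2: 0x80 (blk 8, set 0) → VC-HIT  vc=[24]
3: 0x1ca (blk 28, set 0) → MISS  vc=[24, 8]
4: 0x80 (blk 8, set 0) → VC-HIT  vc=[24, 28]
5: 0x164 (blk 22, set 2) → MISS  vc=[24, 28]
6: 0x1ad (blk 26, set 2) → MISS  vc=[24, 28, 22]
7: 0x12b (blk 18, set 2) → MISS  vc=[24, 28, 22, 26]
8: 0x16a (blk 22, set 2) → VC-HIT  vc=[24, 28, 18, 26]
9: 0x86 (blk 8, set 0) → L1-HIT  vc=[24, 28, 18, 26]
10: 0x1a0 (blk 26, set 2) → VC-HIT  vc=[24, 28, 18, 22]

SEQ = [MISS, MISS, VC-HIT, MISS, VC-HIT, MISS, MISS, MISS, VC-HIT, L1-HIT, VC-HIT]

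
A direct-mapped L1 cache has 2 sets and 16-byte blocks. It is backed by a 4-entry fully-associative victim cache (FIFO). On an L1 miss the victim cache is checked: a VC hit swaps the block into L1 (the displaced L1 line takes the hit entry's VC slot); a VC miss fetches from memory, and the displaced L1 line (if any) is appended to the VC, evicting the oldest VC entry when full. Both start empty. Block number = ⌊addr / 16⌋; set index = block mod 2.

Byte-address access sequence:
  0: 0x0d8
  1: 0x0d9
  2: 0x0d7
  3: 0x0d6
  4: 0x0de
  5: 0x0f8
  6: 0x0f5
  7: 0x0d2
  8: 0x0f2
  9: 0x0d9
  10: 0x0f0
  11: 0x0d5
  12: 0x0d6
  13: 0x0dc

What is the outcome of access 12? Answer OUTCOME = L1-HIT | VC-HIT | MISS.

OUTCOME = L1-HIT

#0 0xd8→b13/s1 MISS; vc=[]
#1 0xd9→b13/s1 L1-HIT; vc=[]
#2 0xd7→b13/s1 L1-HIT; vc=[]
#3 0xd6→b13/s1 L1-HIT; vc=[]
#4 0xde→b13/s1 L1-HIT; vc=[]
#5 0xf8→b15/s1 MISS; vc=[13]
#6 0xf5→b15/s1 L1-HIT; vc=[13]
#7 0xd2→b13/s1 VC-HIT; vc=[15]
#8 0xf2→b15/s1 VC-HIT; vc=[13]
#9 0xd9→b13/s1 VC-HIT; vc=[15]
#10 0xf0→b15/s1 VC-HIT; vc=[13]
#11 0xd5→b13/s1 VC-HIT; vc=[15]
#12 0xd6→b13/s1 L1-HIT; vc=[15]
#13 0xdc→b13/s1 L1-HIT; vc=[15]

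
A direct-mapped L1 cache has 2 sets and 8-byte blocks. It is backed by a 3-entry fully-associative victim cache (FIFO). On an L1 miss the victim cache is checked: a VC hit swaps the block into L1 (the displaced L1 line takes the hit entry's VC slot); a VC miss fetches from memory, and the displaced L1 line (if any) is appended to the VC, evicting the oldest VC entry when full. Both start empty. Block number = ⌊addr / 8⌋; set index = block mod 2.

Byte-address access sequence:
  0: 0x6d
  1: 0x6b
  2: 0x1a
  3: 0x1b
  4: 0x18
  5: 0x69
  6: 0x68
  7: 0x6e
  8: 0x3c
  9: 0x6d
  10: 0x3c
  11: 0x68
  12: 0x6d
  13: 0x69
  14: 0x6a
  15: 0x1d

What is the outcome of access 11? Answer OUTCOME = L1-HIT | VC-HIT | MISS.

0: 0x6d (blk 13, set 1) → MISS  vc=[]
1: 0x6b (blk 13, set 1) → L1-HIT  vc=[]
2: 0x1a (blk 3, set 1) → MISS  vc=[13]
3: 0x1b (blk 3, set 1) → L1-HIT  vc=[13]
4: 0x18 (blk 3, set 1) → L1-HIT  vc=[13]
5: 0x69 (blk 13, set 1) → VC-HIT  vc=[3]
6: 0x68 (blk 13, set 1) → L1-HIT  vc=[3]
7: 0x6e (blk 13, set 1) → L1-HIT  vc=[3]
8: 0x3c (blk 7, set 1) → MISS  vc=[3, 13]
9: 0x6d (blk 13, set 1) → VC-HIT  vc=[3, 7]
10: 0x3c (blk 7, set 1) → VC-HIT  vc=[3, 13]
11: 0x68 (blk 13, set 1) → VC-HIT  vc=[3, 7]
12: 0x6d (blk 13, set 1) → L1-HIT  vc=[3, 7]
13: 0x69 (blk 13, set 1) → L1-HIT  vc=[3, 7]
14: 0x6a (blk 13, set 1) → L1-HIT  vc=[3, 7]
15: 0x1d (blk 3, set 1) → VC-HIT  vc=[13, 7]

OUTCOME = VC-HIT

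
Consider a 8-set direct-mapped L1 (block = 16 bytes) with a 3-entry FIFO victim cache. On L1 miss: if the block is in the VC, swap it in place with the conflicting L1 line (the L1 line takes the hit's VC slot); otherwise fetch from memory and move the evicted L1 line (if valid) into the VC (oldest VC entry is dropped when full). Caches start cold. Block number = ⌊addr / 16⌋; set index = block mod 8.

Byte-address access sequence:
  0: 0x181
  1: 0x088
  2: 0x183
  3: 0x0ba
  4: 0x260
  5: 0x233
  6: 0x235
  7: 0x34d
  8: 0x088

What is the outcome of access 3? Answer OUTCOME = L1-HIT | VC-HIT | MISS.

OUTCOME = MISS

#0 0x181→b24/s0 MISS; vc=[]
#1 0x88→b8/s0 MISS; vc=[24]
#2 0x183→b24/s0 VC-HIT; vc=[8]
#3 0xba→b11/s3 MISS; vc=[8]
#4 0x260→b38/s6 MISS; vc=[8]
#5 0x233→b35/s3 MISS; vc=[8,11]
#6 0x235→b35/s3 L1-HIT; vc=[8,11]
#7 0x34d→b52/s4 MISS; vc=[8,11]
#8 0x88→b8/s0 VC-HIT; vc=[24,11]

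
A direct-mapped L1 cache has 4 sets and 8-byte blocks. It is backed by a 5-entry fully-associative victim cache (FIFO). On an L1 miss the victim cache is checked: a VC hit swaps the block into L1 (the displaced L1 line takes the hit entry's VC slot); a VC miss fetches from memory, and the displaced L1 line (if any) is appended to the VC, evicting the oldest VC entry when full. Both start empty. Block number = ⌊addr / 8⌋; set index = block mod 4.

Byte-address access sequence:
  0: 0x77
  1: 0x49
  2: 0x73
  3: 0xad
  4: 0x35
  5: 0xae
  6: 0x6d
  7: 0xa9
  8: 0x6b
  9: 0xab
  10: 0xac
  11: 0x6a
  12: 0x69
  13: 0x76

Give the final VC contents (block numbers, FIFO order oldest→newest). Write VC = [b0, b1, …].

0: 0x77 (blk 14, set 2) → MISS  vc=[]
1: 0x49 (blk 9, set 1) → MISS  vc=[]
2: 0x73 (blk 14, set 2) → L1-HIT  vc=[]
3: 0xad (blk 21, set 1) → MISS  vc=[9]
4: 0x35 (blk 6, set 2) → MISS  vc=[9, 14]
5: 0xae (blk 21, set 1) → L1-HIT  vc=[9, 14]
6: 0x6d (blk 13, set 1) → MISS  vc=[9, 14, 21]
7: 0xa9 (blk 21, set 1) → VC-HIT  vc=[9, 14, 13]
8: 0x6b (blk 13, set 1) → VC-HIT  vc=[9, 14, 21]
9: 0xab (blk 21, set 1) → VC-HIT  vc=[9, 14, 13]
10: 0xac (blk 21, set 1) → L1-HIT  vc=[9, 14, 13]
11: 0x6a (blk 13, set 1) → VC-HIT  vc=[9, 14, 21]
12: 0x69 (blk 13, set 1) → L1-HIT  vc=[9, 14, 21]
13: 0x76 (blk 14, set 2) → VC-HIT  vc=[9, 6, 21]

VC = [9, 6, 21]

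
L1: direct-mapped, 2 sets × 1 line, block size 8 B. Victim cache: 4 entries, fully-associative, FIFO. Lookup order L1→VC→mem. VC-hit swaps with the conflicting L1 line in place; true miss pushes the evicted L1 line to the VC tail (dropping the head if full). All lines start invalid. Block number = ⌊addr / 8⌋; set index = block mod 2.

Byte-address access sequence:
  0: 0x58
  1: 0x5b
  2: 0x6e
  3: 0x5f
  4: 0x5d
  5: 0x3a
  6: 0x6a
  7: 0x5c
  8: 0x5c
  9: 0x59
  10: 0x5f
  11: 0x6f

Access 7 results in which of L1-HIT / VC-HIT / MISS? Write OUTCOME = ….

OUTCOME = VC-HIT

  [0] addr=0x58 blk=11 s=1: MISS | VC []
  [1] addr=0x5b blk=11 s=1: L1-HIT | VC []
  [2] addr=0x6e blk=13 s=1: MISS | VC [11]
  [3] addr=0x5f blk=11 s=1: VC-HIT | VC [13]
  [4] addr=0x5d blk=11 s=1: L1-HIT | VC [13]
  [5] addr=0x3a blk=7 s=1: MISS | VC [13, 11]
  [6] addr=0x6a blk=13 s=1: VC-HIT | VC [7, 11]
  [7] addr=0x5c blk=11 s=1: VC-HIT | VC [7, 13]
  [8] addr=0x5c blk=11 s=1: L1-HIT | VC [7, 13]
  [9] addr=0x59 blk=11 s=1: L1-HIT | VC [7, 13]
  [10] addr=0x5f blk=11 s=1: L1-HIT | VC [7, 13]
  [11] addr=0x6f blk=13 s=1: VC-HIT | VC [7, 11]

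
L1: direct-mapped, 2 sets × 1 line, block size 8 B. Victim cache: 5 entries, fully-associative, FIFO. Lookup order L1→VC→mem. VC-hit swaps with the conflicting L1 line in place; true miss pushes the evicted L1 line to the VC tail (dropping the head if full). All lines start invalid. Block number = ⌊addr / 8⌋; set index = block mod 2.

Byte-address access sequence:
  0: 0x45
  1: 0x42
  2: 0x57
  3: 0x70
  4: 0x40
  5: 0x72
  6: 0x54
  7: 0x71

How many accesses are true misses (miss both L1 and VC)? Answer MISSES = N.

0: 0x45 (blk 8, set 0) → MISS  vc=[]
1: 0x42 (blk 8, set 0) → L1-HIT  vc=[]
2: 0x57 (blk 10, set 0) → MISS  vc=[8]
3: 0x70 (blk 14, set 0) → MISS  vc=[8, 10]
4: 0x40 (blk 8, set 0) → VC-HIT  vc=[14, 10]
5: 0x72 (blk 14, set 0) → VC-HIT  vc=[8, 10]
6: 0x54 (blk 10, set 0) → VC-HIT  vc=[8, 14]
7: 0x71 (blk 14, set 0) → VC-HIT  vc=[8, 10]

MISSES = 3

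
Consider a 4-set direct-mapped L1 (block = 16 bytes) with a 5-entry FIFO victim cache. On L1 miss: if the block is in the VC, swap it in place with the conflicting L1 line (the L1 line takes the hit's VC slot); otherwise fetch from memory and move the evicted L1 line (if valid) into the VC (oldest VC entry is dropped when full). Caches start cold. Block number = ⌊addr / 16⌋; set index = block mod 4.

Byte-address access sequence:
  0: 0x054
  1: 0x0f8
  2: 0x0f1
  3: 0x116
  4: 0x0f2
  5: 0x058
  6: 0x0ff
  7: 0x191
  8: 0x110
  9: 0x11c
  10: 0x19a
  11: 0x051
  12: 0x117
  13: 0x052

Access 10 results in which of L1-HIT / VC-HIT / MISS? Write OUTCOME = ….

#0 0x54→b5/s1 MISS; vc=[]
#1 0xf8→b15/s3 MISS; vc=[]
#2 0xf1→b15/s3 L1-HIT; vc=[]
#3 0x116→b17/s1 MISS; vc=[5]
#4 0xf2→b15/s3 L1-HIT; vc=[5]
#5 0x58→b5/s1 VC-HIT; vc=[17]
#6 0xff→b15/s3 L1-HIT; vc=[17]
#7 0x191→b25/s1 MISS; vc=[17,5]
#8 0x110→b17/s1 VC-HIT; vc=[25,5]
#9 0x11c→b17/s1 L1-HIT; vc=[25,5]
#10 0x19a→b25/s1 VC-HIT; vc=[17,5]
#11 0x51→b5/s1 VC-HIT; vc=[17,25]
#12 0x117→b17/s1 VC-HIT; vc=[5,25]
#13 0x52→b5/s1 VC-HIT; vc=[17,25]

OUTCOME = VC-HIT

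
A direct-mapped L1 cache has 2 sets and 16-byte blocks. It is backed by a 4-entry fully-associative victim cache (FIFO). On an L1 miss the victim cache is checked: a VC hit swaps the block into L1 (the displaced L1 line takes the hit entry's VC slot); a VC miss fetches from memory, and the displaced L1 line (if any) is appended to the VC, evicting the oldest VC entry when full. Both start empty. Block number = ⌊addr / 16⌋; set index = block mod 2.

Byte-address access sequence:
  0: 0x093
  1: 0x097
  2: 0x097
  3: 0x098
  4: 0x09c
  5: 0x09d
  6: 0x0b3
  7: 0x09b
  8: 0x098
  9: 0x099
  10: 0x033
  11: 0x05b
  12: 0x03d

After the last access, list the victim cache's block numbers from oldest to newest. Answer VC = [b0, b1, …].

VC = [11, 9, 5]

#0 0x93→b9/s1 MISS; vc=[]
#1 0x97→b9/s1 L1-HIT; vc=[]
#2 0x97→b9/s1 L1-HIT; vc=[]
#3 0x98→b9/s1 L1-HIT; vc=[]
#4 0x9c→b9/s1 L1-HIT; vc=[]
#5 0x9d→b9/s1 L1-HIT; vc=[]
#6 0xb3→b11/s1 MISS; vc=[9]
#7 0x9b→b9/s1 VC-HIT; vc=[11]
#8 0x98→b9/s1 L1-HIT; vc=[11]
#9 0x99→b9/s1 L1-HIT; vc=[11]
#10 0x33→b3/s1 MISS; vc=[11,9]
#11 0x5b→b5/s1 MISS; vc=[11,9,3]
#12 0x3d→b3/s1 VC-HIT; vc=[11,9,5]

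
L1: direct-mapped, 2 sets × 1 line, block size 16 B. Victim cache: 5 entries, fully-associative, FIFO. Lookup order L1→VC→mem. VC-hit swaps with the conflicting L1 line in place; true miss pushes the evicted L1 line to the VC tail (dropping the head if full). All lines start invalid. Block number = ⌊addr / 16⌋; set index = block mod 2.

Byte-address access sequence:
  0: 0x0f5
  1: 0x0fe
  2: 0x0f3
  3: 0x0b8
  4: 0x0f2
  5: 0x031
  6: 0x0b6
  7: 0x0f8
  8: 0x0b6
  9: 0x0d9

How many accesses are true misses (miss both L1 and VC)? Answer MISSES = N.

#0 0xf5→b15/s1 MISS; vc=[]
#1 0xfe→b15/s1 L1-HIT; vc=[]
#2 0xf3→b15/s1 L1-HIT; vc=[]
#3 0xb8→b11/s1 MISS; vc=[15]
#4 0xf2→b15/s1 VC-HIT; vc=[11]
#5 0x31→b3/s1 MISS; vc=[11,15]
#6 0xb6→b11/s1 VC-HIT; vc=[3,15]
#7 0xf8→b15/s1 VC-HIT; vc=[3,11]
#8 0xb6→b11/s1 VC-HIT; vc=[3,15]
#9 0xd9→b13/s1 MISS; vc=[3,15,11]

MISSES = 4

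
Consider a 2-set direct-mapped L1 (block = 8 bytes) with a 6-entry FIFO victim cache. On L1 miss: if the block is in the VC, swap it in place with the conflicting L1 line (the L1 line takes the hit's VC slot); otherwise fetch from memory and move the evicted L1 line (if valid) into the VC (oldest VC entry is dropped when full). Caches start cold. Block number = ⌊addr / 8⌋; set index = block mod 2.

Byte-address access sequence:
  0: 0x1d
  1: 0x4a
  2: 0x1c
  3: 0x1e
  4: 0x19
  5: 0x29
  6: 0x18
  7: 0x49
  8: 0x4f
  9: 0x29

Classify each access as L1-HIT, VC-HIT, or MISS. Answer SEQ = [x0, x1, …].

SEQ = [MISS, MISS, VC-HIT, L1-HIT, L1-HIT, MISS, VC-HIT, VC-HIT, L1-HIT, VC-HIT]

0: 0x1d (blk 3, set 1) → MISS  vc=[]
1: 0x4a (blk 9, set 1) → MISS  vc=[3]
2: 0x1c (blk 3, set 1) → VC-HIT  vc=[9]
3: 0x1e (blk 3, set 1) → L1-HIT  vc=[9]
4: 0x19 (blk 3, set 1) → L1-HIT  vc=[9]
5: 0x29 (blk 5, set 1) → MISS  vc=[9, 3]
6: 0x18 (blk 3, set 1) → VC-HIT  vc=[9, 5]
7: 0x49 (blk 9, set 1) → VC-HIT  vc=[3, 5]
8: 0x4f (blk 9, set 1) → L1-HIT  vc=[3, 5]
9: 0x29 (blk 5, set 1) → VC-HIT  vc=[3, 9]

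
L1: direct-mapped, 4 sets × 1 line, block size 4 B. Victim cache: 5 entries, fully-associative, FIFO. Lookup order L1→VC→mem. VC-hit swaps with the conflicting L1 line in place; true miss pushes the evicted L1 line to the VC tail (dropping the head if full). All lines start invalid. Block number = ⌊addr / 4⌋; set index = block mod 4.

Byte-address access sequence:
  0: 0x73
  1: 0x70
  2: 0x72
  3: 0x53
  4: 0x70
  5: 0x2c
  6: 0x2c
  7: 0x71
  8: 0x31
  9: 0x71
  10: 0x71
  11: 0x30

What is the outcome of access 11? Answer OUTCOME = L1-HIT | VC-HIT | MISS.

0: 0x73 (blk 28, set 0) → MISS  vc=[]
1: 0x70 (blk 28, set 0) → L1-HIT  vc=[]
2: 0x72 (blk 28, set 0) → L1-HIT  vc=[]
3: 0x53 (blk 20, set 0) → MISS  vc=[28]
4: 0x70 (blk 28, set 0) → VC-HIT  vc=[20]
5: 0x2c (blk 11, set 3) → MISS  vc=[20]
6: 0x2c (blk 11, set 3) → L1-HIT  vc=[20]
7: 0x71 (blk 28, set 0) → L1-HIT  vc=[20]
8: 0x31 (blk 12, set 0) → MISS  vc=[20, 28]
9: 0x71 (blk 28, set 0) → VC-HIT  vc=[20, 12]
10: 0x71 (blk 28, set 0) → L1-HIT  vc=[20, 12]
11: 0x30 (blk 12, set 0) → VC-HIT  vc=[20, 28]

OUTCOME = VC-HIT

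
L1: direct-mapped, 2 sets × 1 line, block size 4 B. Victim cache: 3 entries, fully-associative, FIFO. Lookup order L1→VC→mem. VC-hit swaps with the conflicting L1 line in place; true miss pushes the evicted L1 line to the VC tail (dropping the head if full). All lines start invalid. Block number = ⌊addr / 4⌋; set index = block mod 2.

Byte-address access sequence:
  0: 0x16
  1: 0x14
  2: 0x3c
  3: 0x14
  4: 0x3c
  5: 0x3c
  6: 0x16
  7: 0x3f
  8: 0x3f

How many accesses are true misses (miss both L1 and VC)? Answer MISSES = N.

MISSES = 2

  [0] addr=0x16 blk=5 s=1: MISS | VC []
  [1] addr=0x14 blk=5 s=1: L1-HIT | VC []
  [2] addr=0x3c blk=15 s=1: MISS | VC [5]
  [3] addr=0x14 blk=5 s=1: VC-HIT | VC [15]
  [4] addr=0x3c blk=15 s=1: VC-HIT | VC [5]
  [5] addr=0x3c blk=15 s=1: L1-HIT | VC [5]
  [6] addr=0x16 blk=5 s=1: VC-HIT | VC [15]
  [7] addr=0x3f blk=15 s=1: VC-HIT | VC [5]
  [8] addr=0x3f blk=15 s=1: L1-HIT | VC [5]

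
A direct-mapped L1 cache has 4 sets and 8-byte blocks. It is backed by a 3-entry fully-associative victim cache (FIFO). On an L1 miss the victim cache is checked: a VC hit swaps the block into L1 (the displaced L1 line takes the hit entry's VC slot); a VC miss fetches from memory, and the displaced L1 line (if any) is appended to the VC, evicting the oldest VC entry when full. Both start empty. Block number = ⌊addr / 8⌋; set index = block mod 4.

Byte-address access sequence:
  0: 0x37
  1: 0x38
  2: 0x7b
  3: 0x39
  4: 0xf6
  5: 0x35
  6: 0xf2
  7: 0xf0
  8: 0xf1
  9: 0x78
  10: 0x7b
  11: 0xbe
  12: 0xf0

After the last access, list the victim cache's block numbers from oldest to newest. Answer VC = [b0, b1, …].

0: 0x37 (blk 6, set 2) → MISS  vc=[]
1: 0x38 (blk 7, set 3) → MISS  vc=[]
2: 0x7b (blk 15, set 3) → MISS  vc=[7]
3: 0x39 (blk 7, set 3) → VC-HIT  vc=[15]
4: 0xf6 (blk 30, set 2) → MISS  vc=[15, 6]
5: 0x35 (blk 6, set 2) → VC-HIT  vc=[15, 30]
6: 0xf2 (blk 30, set 2) → VC-HIT  vc=[15, 6]
7: 0xf0 (blk 30, set 2) → L1-HIT  vc=[15, 6]
8: 0xf1 (blk 30, set 2) → L1-HIT  vc=[15, 6]
9: 0x78 (blk 15, set 3) → VC-HIT  vc=[7, 6]
10: 0x7b (blk 15, set 3) → L1-HIT  vc=[7, 6]
11: 0xbe (blk 23, set 3) → MISS  vc=[7, 6, 15]
12: 0xf0 (blk 30, set 2) → L1-HIT  vc=[7, 6, 15]

VC = [7, 6, 15]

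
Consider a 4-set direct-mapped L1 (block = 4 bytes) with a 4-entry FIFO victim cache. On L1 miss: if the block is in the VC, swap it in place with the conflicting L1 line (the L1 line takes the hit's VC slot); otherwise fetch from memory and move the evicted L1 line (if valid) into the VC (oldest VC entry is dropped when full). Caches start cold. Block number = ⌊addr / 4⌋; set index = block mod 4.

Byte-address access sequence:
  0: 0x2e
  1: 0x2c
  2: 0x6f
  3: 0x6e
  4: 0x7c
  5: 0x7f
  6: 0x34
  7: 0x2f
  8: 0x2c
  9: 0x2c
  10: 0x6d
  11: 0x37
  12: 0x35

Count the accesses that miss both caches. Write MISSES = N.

#0 0x2e→b11/s3 MISS; vc=[]
#1 0x2c→b11/s3 L1-HIT; vc=[]
#2 0x6f→b27/s3 MISS; vc=[11]
#3 0x6e→b27/s3 L1-HIT; vc=[11]
#4 0x7c→b31/s3 MISS; vc=[11,27]
#5 0x7f→b31/s3 L1-HIT; vc=[11,27]
#6 0x34→b13/s1 MISS; vc=[11,27]
#7 0x2f→b11/s3 VC-HIT; vc=[31,27]
#8 0x2c→b11/s3 L1-HIT; vc=[31,27]
#9 0x2c→b11/s3 L1-HIT; vc=[31,27]
#10 0x6d→b27/s3 VC-HIT; vc=[31,11]
#11 0x37→b13/s1 L1-HIT; vc=[31,11]
#12 0x35→b13/s1 L1-HIT; vc=[31,11]

MISSES = 4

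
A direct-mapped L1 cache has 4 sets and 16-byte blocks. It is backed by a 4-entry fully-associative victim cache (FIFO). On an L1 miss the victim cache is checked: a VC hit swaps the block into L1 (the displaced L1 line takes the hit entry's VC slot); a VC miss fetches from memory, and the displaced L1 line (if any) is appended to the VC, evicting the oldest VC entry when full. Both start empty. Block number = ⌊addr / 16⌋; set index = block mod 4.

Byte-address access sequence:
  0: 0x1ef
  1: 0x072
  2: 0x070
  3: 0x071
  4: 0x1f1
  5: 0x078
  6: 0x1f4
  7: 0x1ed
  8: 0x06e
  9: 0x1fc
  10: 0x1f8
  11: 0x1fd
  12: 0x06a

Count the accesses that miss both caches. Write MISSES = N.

MISSES = 4

  [0] addr=0x1ef blk=30 s=2: MISS | VC []
  [1] addr=0x72 blk=7 s=3: MISS | VC []
  [2] addr=0x70 blk=7 s=3: L1-HIT | VC []
  [3] addr=0x71 blk=7 s=3: L1-HIT | VC []
  [4] addr=0x1f1 blk=31 s=3: MISS | VC [7]
  [5] addr=0x78 blk=7 s=3: VC-HIT | VC [31]
  [6] addr=0x1f4 blk=31 s=3: VC-HIT | VC [7]
  [7] addr=0x1ed blk=30 s=2: L1-HIT | VC [7]
  [8] addr=0x6e blk=6 s=2: MISS | VC [7, 30]
  [9] addr=0x1fc blk=31 s=3: L1-HIT | VC [7, 30]
  [10] addr=0x1f8 blk=31 s=3: L1-HIT | VC [7, 30]
  [11] addr=0x1fd blk=31 s=3: L1-HIT | VC [7, 30]
  [12] addr=0x6a blk=6 s=2: L1-HIT | VC [7, 30]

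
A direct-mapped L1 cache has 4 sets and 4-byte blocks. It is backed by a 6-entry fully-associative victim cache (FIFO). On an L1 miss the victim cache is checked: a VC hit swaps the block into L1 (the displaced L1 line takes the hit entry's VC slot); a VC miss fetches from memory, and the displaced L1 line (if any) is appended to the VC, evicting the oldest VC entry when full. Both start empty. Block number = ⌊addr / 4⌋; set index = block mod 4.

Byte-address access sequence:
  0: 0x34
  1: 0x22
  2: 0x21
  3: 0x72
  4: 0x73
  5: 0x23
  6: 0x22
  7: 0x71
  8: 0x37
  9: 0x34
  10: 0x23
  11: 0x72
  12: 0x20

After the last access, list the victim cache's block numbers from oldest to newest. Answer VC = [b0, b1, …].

VC = [28]

0: 0x34 (blk 13, set 1) → MISS  vc=[]
1: 0x22 (blk 8, set 0) → MISS  vc=[]
2: 0x21 (blk 8, set 0) → L1-HIT  vc=[]
3: 0x72 (blk 28, set 0) → MISS  vc=[8]
4: 0x73 (blk 28, set 0) → L1-HIT  vc=[8]
5: 0x23 (blk 8, set 0) → VC-HIT  vc=[28]
6: 0x22 (blk 8, set 0) → L1-HIT  vc=[28]
7: 0x71 (blk 28, set 0) → VC-HIT  vc=[8]
8: 0x37 (blk 13, set 1) → L1-HIT  vc=[8]
9: 0x34 (blk 13, set 1) → L1-HIT  vc=[8]
10: 0x23 (blk 8, set 0) → VC-HIT  vc=[28]
11: 0x72 (blk 28, set 0) → VC-HIT  vc=[8]
12: 0x20 (blk 8, set 0) → VC-HIT  vc=[28]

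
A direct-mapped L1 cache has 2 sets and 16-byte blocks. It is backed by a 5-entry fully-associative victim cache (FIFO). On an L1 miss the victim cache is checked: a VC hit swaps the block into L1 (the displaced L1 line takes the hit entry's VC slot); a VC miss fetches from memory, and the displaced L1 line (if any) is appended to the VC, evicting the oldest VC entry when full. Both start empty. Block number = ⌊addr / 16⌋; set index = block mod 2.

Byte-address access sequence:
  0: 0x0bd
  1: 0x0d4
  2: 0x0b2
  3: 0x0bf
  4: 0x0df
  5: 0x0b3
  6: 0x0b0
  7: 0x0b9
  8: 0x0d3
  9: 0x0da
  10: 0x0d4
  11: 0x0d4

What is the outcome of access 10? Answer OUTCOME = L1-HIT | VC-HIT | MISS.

OUTCOME = L1-HIT

#0 0xbd→b11/s1 MISS; vc=[]
#1 0xd4→b13/s1 MISS; vc=[11]
#2 0xb2→b11/s1 VC-HIT; vc=[13]
#3 0xbf→b11/s1 L1-HIT; vc=[13]
#4 0xdf→b13/s1 VC-HIT; vc=[11]
#5 0xb3→b11/s1 VC-HIT; vc=[13]
#6 0xb0→b11/s1 L1-HIT; vc=[13]
#7 0xb9→b11/s1 L1-HIT; vc=[13]
#8 0xd3→b13/s1 VC-HIT; vc=[11]
#9 0xda→b13/s1 L1-HIT; vc=[11]
#10 0xd4→b13/s1 L1-HIT; vc=[11]
#11 0xd4→b13/s1 L1-HIT; vc=[11]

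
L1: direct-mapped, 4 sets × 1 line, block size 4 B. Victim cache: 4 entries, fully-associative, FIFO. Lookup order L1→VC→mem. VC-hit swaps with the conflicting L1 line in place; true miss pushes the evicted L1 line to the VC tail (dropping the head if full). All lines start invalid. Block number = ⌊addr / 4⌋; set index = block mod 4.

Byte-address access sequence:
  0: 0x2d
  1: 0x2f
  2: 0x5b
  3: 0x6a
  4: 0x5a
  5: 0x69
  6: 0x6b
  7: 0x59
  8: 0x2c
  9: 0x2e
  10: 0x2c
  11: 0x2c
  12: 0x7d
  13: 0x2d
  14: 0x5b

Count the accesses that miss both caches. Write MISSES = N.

0: 0x2d (blk 11, set 3) → MISS  vc=[]
1: 0x2f (blk 11, set 3) → L1-HIT  vc=[]
2: 0x5b (blk 22, set 2) → MISS  vc=[]
3: 0x6a (blk 26, set 2) → MISS  vc=[22]
4: 0x5a (blk 22, set 2) → VC-HIT  vc=[26]
5: 0x69 (blk 26, set 2) → VC-HIT  vc=[22]
6: 0x6b (blk 26, set 2) → L1-HIT  vc=[22]
7: 0x59 (blk 22, set 2) → VC-HIT  vc=[26]
8: 0x2c (blk 11, set 3) → L1-HIT  vc=[26]
9: 0x2e (blk 11, set 3) → L1-HIT  vc=[26]
10: 0x2c (blk 11, set 3) → L1-HIT  vc=[26]
11: 0x2c (blk 11, set 3) → L1-HIT  vc=[26]
12: 0x7d (blk 31, set 3) → MISS  vc=[26, 11]
13: 0x2d (blk 11, set 3) → VC-HIT  vc=[26, 31]
14: 0x5b (blk 22, set 2) → L1-HIT  vc=[26, 31]

MISSES = 4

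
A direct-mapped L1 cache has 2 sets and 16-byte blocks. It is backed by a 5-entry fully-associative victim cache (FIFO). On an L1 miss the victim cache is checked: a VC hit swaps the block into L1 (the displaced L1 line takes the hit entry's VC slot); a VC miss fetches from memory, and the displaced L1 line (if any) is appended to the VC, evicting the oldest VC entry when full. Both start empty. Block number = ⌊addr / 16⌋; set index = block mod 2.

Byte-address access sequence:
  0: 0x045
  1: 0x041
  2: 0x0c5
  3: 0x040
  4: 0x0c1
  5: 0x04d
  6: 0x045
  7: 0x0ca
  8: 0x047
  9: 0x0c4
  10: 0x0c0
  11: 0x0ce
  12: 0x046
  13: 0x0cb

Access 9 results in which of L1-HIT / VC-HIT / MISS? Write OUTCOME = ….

0: 0x45 (blk 4, set 0) → MISS  vc=[]
1: 0x41 (blk 4, set 0) → L1-HIT  vc=[]
2: 0xc5 (blk 12, set 0) → MISS  vc=[4]
3: 0x40 (blk 4, set 0) → VC-HIT  vc=[12]
4: 0xc1 (blk 12, set 0) → VC-HIT  vc=[4]
5: 0x4d (blk 4, set 0) → VC-HIT  vc=[12]
6: 0x45 (blk 4, set 0) → L1-HIT  vc=[12]
7: 0xca (blk 12, set 0) → VC-HIT  vc=[4]
8: 0x47 (blk 4, set 0) → VC-HIT  vc=[12]
9: 0xc4 (blk 12, set 0) → VC-HIT  vc=[4]
10: 0xc0 (blk 12, set 0) → L1-HIT  vc=[4]
11: 0xce (blk 12, set 0) → L1-HIT  vc=[4]
12: 0x46 (blk 4, set 0) → VC-HIT  vc=[12]
13: 0xcb (blk 12, set 0) → VC-HIT  vc=[4]

OUTCOME = VC-HIT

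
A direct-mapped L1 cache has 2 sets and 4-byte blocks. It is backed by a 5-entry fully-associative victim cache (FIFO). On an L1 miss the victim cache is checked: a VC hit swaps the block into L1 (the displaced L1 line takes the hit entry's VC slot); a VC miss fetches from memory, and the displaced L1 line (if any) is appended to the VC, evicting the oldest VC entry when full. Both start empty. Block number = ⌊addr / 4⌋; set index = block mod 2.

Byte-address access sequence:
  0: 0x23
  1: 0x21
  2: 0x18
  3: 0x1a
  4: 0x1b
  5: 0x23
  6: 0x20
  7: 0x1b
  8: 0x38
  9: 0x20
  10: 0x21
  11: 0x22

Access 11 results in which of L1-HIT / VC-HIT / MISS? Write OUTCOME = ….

OUTCOME = L1-HIT

  [0] addr=0x23 blk=8 s=0: MISS | VC []
  [1] addr=0x21 blk=8 s=0: L1-HIT | VC []
  [2] addr=0x18 blk=6 s=0: MISS | VC [8]
  [3] addr=0x1a blk=6 s=0: L1-HIT | VC [8]
  [4] addr=0x1b blk=6 s=0: L1-HIT | VC [8]
  [5] addr=0x23 blk=8 s=0: VC-HIT | VC [6]
  [6] addr=0x20 blk=8 s=0: L1-HIT | VC [6]
  [7] addr=0x1b blk=6 s=0: VC-HIT | VC [8]
  [8] addr=0x38 blk=14 s=0: MISS | VC [8, 6]
  [9] addr=0x20 blk=8 s=0: VC-HIT | VC [14, 6]
  [10] addr=0x21 blk=8 s=0: L1-HIT | VC [14, 6]
  [11] addr=0x22 blk=8 s=0: L1-HIT | VC [14, 6]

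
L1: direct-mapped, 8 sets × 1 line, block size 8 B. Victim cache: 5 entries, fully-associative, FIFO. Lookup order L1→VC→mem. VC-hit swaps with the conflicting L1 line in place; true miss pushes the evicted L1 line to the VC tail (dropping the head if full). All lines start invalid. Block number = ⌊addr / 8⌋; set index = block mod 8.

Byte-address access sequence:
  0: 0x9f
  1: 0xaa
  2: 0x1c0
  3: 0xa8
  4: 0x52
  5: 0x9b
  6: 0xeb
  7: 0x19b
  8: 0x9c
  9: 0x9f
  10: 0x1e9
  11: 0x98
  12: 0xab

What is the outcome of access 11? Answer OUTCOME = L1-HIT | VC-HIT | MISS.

#0 0x9f→b19/s3 MISS; vc=[]
#1 0xaa→b21/s5 MISS; vc=[]
#2 0x1c0→b56/s0 MISS; vc=[]
#3 0xa8→b21/s5 L1-HIT; vc=[]
#4 0x52→b10/s2 MISS; vc=[]
#5 0x9b→b19/s3 L1-HIT; vc=[]
#6 0xeb→b29/s5 MISS; vc=[21]
#7 0x19b→b51/s3 MISS; vc=[21,19]
#8 0x9c→b19/s3 VC-HIT; vc=[21,51]
#9 0x9f→b19/s3 L1-HIT; vc=[21,51]
#10 0x1e9→b61/s5 MISS; vc=[21,51,29]
#11 0x98→b19/s3 L1-HIT; vc=[21,51,29]
#12 0xab→b21/s5 VC-HIT; vc=[61,51,29]

OUTCOME = L1-HIT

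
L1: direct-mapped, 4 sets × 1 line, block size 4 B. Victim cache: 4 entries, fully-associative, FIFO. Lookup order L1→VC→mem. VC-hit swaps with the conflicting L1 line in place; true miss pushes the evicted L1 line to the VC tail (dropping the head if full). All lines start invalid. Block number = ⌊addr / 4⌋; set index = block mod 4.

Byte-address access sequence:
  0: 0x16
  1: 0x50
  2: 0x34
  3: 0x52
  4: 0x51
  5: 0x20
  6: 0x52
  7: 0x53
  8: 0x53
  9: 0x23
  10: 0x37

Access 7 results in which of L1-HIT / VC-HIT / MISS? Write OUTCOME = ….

OUTCOME = L1-HIT

#0 0x16→b5/s1 MISS; vc=[]
#1 0x50→b20/s0 MISS; vc=[]
#2 0x34→b13/s1 MISS; vc=[5]
#3 0x52→b20/s0 L1-HIT; vc=[5]
#4 0x51→b20/s0 L1-HIT; vc=[5]
#5 0x20→b8/s0 MISS; vc=[5,20]
#6 0x52→b20/s0 VC-HIT; vc=[5,8]
#7 0x53→b20/s0 L1-HIT; vc=[5,8]
#8 0x53→b20/s0 L1-HIT; vc=[5,8]
#9 0x23→b8/s0 VC-HIT; vc=[5,20]
#10 0x37→b13/s1 L1-HIT; vc=[5,20]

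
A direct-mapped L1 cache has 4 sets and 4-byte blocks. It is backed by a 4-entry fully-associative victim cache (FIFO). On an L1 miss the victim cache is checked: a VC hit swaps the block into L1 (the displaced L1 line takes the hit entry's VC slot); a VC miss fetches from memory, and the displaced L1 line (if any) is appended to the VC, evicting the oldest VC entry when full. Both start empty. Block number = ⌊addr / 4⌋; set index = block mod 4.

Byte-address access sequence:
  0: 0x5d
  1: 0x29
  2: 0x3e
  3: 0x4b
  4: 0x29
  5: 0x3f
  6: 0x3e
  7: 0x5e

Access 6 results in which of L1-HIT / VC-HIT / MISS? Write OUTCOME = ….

OUTCOME = L1-HIT

  [0] addr=0x5d blk=23 s=3: MISS | VC []
  [1] addr=0x29 blk=10 s=2: MISS | VC []
  [2] addr=0x3e blk=15 s=3: MISS | VC [23]
  [3] addr=0x4b blk=18 s=2: MISS | VC [23, 10]
  [4] addr=0x29 blk=10 s=2: VC-HIT | VC [23, 18]
  [5] addr=0x3f blk=15 s=3: L1-HIT | VC [23, 18]
  [6] addr=0x3e blk=15 s=3: L1-HIT | VC [23, 18]
  [7] addr=0x5e blk=23 s=3: VC-HIT | VC [15, 18]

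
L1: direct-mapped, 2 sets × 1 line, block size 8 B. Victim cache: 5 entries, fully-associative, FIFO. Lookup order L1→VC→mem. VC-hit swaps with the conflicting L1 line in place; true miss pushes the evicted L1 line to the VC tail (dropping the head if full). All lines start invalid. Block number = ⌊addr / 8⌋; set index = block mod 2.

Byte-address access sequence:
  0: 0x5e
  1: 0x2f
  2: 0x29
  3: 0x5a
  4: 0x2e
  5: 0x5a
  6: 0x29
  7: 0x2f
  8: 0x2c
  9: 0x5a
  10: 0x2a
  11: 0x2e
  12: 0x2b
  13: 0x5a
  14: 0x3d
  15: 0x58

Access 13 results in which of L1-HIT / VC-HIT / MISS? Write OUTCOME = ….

0: 0x5e (blk 11, set 1) → MISS  vc=[]
1: 0x2f (blk 5, set 1) → MISS  vc=[11]
2: 0x29 (blk 5, set 1) → L1-HIT  vc=[11]
3: 0x5a (blk 11, set 1) → VC-HIT  vc=[5]
4: 0x2e (blk 5, set 1) → VC-HIT  vc=[11]
5: 0x5a (blk 11, set 1) → VC-HIT  vc=[5]
6: 0x29 (blk 5, set 1) → VC-HIT  vc=[11]
7: 0x2f (blk 5, set 1) → L1-HIT  vc=[11]
8: 0x2c (blk 5, set 1) → L1-HIT  vc=[11]
9: 0x5a (blk 11, set 1) → VC-HIT  vc=[5]
10: 0x2a (blk 5, set 1) → VC-HIT  vc=[11]
11: 0x2e (blk 5, set 1) → L1-HIT  vc=[11]
12: 0x2b (blk 5, set 1) → L1-HIT  vc=[11]
13: 0x5a (blk 11, set 1) → VC-HIT  vc=[5]
14: 0x3d (blk 7, set 1) → MISS  vc=[5, 11]
15: 0x58 (blk 11, set 1) → VC-HIT  vc=[5, 7]

OUTCOME = VC-HIT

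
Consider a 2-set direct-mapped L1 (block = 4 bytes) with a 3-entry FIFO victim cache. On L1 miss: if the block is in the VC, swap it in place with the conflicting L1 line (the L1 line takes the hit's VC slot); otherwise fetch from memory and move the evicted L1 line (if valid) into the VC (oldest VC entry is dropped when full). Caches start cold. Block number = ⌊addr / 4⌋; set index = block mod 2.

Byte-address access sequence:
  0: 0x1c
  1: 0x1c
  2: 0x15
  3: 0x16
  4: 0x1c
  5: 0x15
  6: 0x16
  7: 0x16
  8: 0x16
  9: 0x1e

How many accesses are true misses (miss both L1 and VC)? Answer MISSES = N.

MISSES = 2

0: 0x1c (blk 7, set 1) → MISS  vc=[]
1: 0x1c (blk 7, set 1) → L1-HIT  vc=[]
2: 0x15 (blk 5, set 1) → MISS  vc=[7]
3: 0x16 (blk 5, set 1) → L1-HIT  vc=[7]
4: 0x1c (blk 7, set 1) → VC-HIT  vc=[5]
5: 0x15 (blk 5, set 1) → VC-HIT  vc=[7]
6: 0x16 (blk 5, set 1) → L1-HIT  vc=[7]
7: 0x16 (blk 5, set 1) → L1-HIT  vc=[7]
8: 0x16 (blk 5, set 1) → L1-HIT  vc=[7]
9: 0x1e (blk 7, set 1) → VC-HIT  vc=[5]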